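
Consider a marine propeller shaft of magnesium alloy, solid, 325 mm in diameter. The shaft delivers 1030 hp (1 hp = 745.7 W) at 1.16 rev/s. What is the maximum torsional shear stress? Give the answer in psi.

2270 psi

ω = 2π·1.16 = 7.288 rad/s, so T = P/ω = 1030×745.7 / 7.288 = 105400 N·m.
J = πd⁴/32 = π(0.325)⁴/32 = 1.095×10^-3 m⁴.
τ_max = T·r/J = 105400 × 0.163 / 1.095×10^-3 = 1.563×10^7 Pa.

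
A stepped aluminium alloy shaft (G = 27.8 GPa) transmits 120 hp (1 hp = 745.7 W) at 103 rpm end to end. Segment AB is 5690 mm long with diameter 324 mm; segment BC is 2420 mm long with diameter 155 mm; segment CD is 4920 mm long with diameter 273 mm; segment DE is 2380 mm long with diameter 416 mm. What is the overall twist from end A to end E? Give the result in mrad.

ω = 2π·103/60 = 10.79 rad/s, so T = P/ω = 120×745.7 / 10.79 = 8296 N·m.
J_AB = π(0.324)⁴/32 = 1.08×10^-3 m⁴; J_BC = π(0.155)⁴/32 = 5.67×10^-5 m⁴; J_CD = π(0.273)⁴/32 = 5.45×10^-4 m⁴; J_DE = π(0.416)⁴/32 = 2.94×10^-3 m⁴.
θ = (T/G)·Σ L_i/J_i = (8296/27.8×10⁹)·(5.69/1.08×10^-3 + 2.42/5.67×10^-5 + 4.92/5.45×10^-4 + 2.38/2.94×10^-3) = 0.01725 rad.

17.2 mrad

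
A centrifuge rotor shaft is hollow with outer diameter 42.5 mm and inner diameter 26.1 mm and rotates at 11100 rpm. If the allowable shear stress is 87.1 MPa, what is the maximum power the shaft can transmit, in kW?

1310 kW

J = π(d_o⁴ − d_i⁴)/32 = π(0.0425⁴ − 0.0261⁴)/32 = 2.747×10^-7 m⁴.
T_max = τ_allow·J/r = 8.71×10^7 × 2.747×10^-7 / 0.0213 = 1126 N·m.
ω = 2π·11100/60 = 1162 rad/s, so P_max = T_max·ω = 1.309×10^6 W.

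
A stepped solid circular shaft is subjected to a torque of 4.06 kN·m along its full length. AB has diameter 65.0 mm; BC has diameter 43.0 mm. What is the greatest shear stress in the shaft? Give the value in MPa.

260 MPa

Under the same torque, τ_max = 16T/(πd³) is largest where d is smallest — segment BC (d = 43.0 mm).
τ_max = 16·4060/(π·(0.0430)³) = 2.601×10^8 Pa.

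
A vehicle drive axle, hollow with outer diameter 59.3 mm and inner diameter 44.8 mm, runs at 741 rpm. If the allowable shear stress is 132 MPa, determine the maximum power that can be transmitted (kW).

283 kW

J = π(d_o⁴ − d_i⁴)/32 = π(0.0593⁴ − 0.0448⁴)/32 = 8.185×10^-7 m⁴.
T_max = τ_allow·J/r = 1.32×10^8 × 8.185×10^-7 / 0.0296 = 3644 N·m.
ω = 2π·741/60 = 77.60 rad/s, so P_max = T_max·ω = 2.828×10^5 W.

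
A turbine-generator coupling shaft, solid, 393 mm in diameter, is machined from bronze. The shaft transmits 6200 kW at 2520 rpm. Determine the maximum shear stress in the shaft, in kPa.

1970 kPa

ω = 2π·2520/60 = 263.9 rad/s, so T = P/ω = 6200×10³ / 263.9 = 23490 N·m.
J = πd⁴/32 = π(0.393)⁴/32 = 2.342×10^-3 m⁴.
τ_max = T·r/J = 23490 × 0.197 / 2.342×10^-3 = 1.971×10^6 Pa.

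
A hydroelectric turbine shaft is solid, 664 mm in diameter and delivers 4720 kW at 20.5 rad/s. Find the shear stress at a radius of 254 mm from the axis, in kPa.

3060 kPa

ω = 20.5 rad/s, so T = P/ω = 4720×10³ / 20.50 = 230200 N·m.
J = πd⁴/32 = π(0.664)⁴/32 = 0.01908 m⁴.
Shear stress varies linearly with radius: τ = T·r/J = 230200 × 0.254 / 0.01908 = 3.064×10^6 Pa.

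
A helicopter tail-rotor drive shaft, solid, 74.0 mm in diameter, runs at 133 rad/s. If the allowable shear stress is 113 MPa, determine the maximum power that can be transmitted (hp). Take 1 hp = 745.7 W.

1600 hp

J = πd⁴/32 = π(0.0740)⁴/32 = 2.944×10^-6 m⁴.
T_max = τ_allow·J/r = 1.13×10^8 × 2.944×10^-6 / 0.0370 = 8991 N·m.
ω = 133 rad/s, so P_max = T_max·ω = 1.196×10^6 W.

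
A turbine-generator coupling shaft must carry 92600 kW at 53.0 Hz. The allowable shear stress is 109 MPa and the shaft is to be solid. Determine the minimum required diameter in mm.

235 mm

ω = 2π·53.0 = 333.0 rad/s, so T = P/ω = 92600×10³ / 333.0 = 278100 N·m.
For a solid shaft τ_max = 16T/(πd³), so d = (16T/(π τ_allow))^(1/3) = (16·278100/(π·1.09×10^8))^(1/3) = 0.2351 m.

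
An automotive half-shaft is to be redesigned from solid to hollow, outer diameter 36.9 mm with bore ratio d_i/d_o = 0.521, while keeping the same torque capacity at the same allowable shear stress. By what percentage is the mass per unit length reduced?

23.3 %

Equal τ_max and T ⇒ the solid shaft needs d_s³ = d_o³(1−k⁴), so d_s = 36.9·(1−0.521⁴)^(1/3) = 35.97 mm.
Area ratio A_h/A_s = d_o²(1−k²)/d_s² = (1−k²)/(1−k⁴)^(2/3) = 0.7667.
Mass saving = 1 − 0.7667 = 23.3 %.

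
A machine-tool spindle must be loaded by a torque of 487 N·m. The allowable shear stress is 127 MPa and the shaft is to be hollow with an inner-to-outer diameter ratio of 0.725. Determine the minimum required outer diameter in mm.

For a hollow shaft with d_i/d_o = 0.725: τ_max = 16T/(π d_o³ (1−k⁴)), so d_o = [16T/(π τ_allow (1−k⁴))]^(1/3) = [16·487.0/(π·1.27×10^8·0.7237)]^(1/3) = 0.02999 m.

30.0 mm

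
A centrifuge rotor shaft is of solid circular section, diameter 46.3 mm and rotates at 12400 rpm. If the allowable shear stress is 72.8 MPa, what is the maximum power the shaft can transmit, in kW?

1840 kW

J = πd⁴/32 = π(0.0463)⁴/32 = 4.512×10^-7 m⁴.
T_max = τ_allow·J/r = 7.28×10^7 × 4.512×10^-7 / 0.0231 = 1419 N·m.
ω = 2π·12400/60 = 1299 rad/s, so P_max = T_max·ω = 1.842×10^6 W.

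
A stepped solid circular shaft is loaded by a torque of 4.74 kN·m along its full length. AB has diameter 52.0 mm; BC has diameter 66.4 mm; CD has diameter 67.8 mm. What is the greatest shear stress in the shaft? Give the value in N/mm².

172 N/mm²

Under the same torque, τ_max = 16T/(πd³) is largest where d is smallest — segment AB (d = 52.0 mm).
τ_max = 16·4740/(π·(0.0520)³) = 1.717×10^8 Pa.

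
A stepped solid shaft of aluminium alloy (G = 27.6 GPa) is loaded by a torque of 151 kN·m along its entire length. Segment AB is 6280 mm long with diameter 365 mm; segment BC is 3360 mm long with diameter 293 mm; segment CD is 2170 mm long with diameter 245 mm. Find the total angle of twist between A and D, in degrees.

4.51°

J_AB = π(0.365)⁴/32 = 1.74×10^-3 m⁴; J_BC = π(0.293)⁴/32 = 7.24×10^-4 m⁴; J_CD = π(0.245)⁴/32 = 3.54×10^-4 m⁴.
θ = (T/G)·Σ L_i/J_i = (151000/27.6×10⁹)·(6.28/1.74×10^-3 + 3.36/7.24×10^-4 + 2.17/3.54×10^-4) = 0.07869 rad.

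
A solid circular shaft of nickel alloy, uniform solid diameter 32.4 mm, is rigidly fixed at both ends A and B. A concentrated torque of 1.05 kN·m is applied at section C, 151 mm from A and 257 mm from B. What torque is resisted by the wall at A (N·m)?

661 N·m

With uniform GJ and both ends fixed, compatibility θ_AC = θ_CB gives T_A·a = T_B·b, together with T_A + T_B = T₀.
T_A = T₀·b/(a+b) = 1050·257/408.0 = 661.4 N·m; T_B = 388.6 N·m.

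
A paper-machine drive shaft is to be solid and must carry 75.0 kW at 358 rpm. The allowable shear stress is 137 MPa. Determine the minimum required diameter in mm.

42.1 mm

ω = 2π·358/60 = 37.49 rad/s, so T = P/ω = 75.0×10³ / 37.49 = 2001 N·m.
For a solid shaft τ_max = 16T/(πd³), so d = (16T/(π τ_allow))^(1/3) = (16·2001/(π·1.37×10^8))^(1/3) = 0.04205 m.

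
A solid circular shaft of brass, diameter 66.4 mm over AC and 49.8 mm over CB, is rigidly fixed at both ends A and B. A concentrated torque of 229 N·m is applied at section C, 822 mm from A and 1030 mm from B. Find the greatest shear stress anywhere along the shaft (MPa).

Compatibility: T_A·a/J_AC = T_B·b/J_CB with T_A + T_B = T₀.
J_AC = 1.91×10^-6 m⁴, J_CB = 6.04×10^-7 m⁴, so T_A = T₀·(J_AC/a)/((J_AC/a)+(J_CB/b)) = 182.8 N·m, T_B = 46.17 N·m.
τ in each portion: τ_AC = 3.18×10^6 Pa, τ_CB = 1.90×10^6 Pa; maximum is in AC.
τ_max = T_AC·r/J = 182.8·0.0332/1.91×10^-6 = 3.181×10^6 Pa.

3.18 MPa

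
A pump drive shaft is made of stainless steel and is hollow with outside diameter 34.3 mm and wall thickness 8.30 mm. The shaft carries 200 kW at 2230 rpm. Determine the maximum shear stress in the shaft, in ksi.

ω = 2π·2230/60 = 233.5 rad/s, so T = P/ω = 200×10³ / 233.5 = 856.4 N·m.
J = π(d_o⁴ − d_i⁴)/32 = π(0.0343⁴ − 0.0177⁴)/32 = 1.263×10^-7 m⁴.
τ_max = T·r/J = 856.4 × 0.0171 / 1.263×10^-7 = 1.163×10^8 Pa.

16.9 ksi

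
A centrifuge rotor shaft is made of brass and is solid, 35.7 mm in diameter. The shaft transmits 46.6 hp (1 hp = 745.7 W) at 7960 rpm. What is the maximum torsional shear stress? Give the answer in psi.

677 psi

ω = 2π·7960/60 = 833.6 rad/s, so T = P/ω = 46.6×745.7 / 833.6 = 41.69 N·m.
J = πd⁴/32 = π(0.0357)⁴/32 = 1.595×10^-7 m⁴.
τ_max = T·r/J = 41.69 × 0.0179 / 1.595×10^-7 = 4.666×10^6 Pa.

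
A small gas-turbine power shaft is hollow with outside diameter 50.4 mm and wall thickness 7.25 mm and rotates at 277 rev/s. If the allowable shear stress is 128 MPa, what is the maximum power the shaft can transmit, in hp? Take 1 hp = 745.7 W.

J = π(d_o⁴ − d_i⁴)/32 = π(0.0504⁴ − 0.0359⁴)/32 = 4.704×10^-7 m⁴.
T_max = τ_allow·J/r = 1.28×10^8 × 4.704×10^-7 / 0.0252 = 2389 N·m.
ω = 2π·277 = 1740 rad/s, so P_max = T_max·ω = 4.158×10^6 W.

5580 hp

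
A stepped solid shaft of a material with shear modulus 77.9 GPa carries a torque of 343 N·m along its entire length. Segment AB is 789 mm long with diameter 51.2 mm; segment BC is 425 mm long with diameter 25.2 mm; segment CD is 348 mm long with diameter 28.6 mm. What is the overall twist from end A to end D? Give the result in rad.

0.0757 rad

J_AB = π(0.0512)⁴/32 = 6.75×10^-7 m⁴; J_BC = π(0.0252)⁴/32 = 3.96×10^-8 m⁴; J_CD = π(0.0286)⁴/32 = 6.57×10^-8 m⁴.
θ = (T/G)·Σ L_i/J_i = (343.0/77.9×10⁹)·(0.789/6.75×10^-7 + 0.425/3.96×10^-8 + 0.348/6.57×10^-8) = 0.07574 rad.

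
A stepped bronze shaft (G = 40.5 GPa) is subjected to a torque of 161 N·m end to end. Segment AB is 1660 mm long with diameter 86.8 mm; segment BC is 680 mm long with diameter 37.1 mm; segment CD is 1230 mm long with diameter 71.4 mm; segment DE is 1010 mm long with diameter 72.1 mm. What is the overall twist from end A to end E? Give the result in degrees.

1.10°

J_AB = π(0.0868)⁴/32 = 5.57×10^-6 m⁴; J_BC = π(0.0371)⁴/32 = 1.86×10^-7 m⁴; J_CD = π(0.0714)⁴/32 = 2.55×10^-6 m⁴; J_DE = π(0.0721)⁴/32 = 2.65×10^-6 m⁴.
θ = (T/G)·Σ L_i/J_i = (161.0/40.5×10⁹)·(1.66/5.57×10^-6 + 0.680/1.86×10^-7 + 1.23/2.55×10^-6 + 1.01/2.65×10^-6) = 0.01915 rad.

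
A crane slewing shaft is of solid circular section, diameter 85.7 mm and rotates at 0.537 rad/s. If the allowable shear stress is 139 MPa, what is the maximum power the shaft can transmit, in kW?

J = πd⁴/32 = π(0.0857)⁴/32 = 5.296×10^-6 m⁴.
T_max = τ_allow·J/r = 1.39×10^8 × 5.296×10^-6 / 0.0428 = 17180 N·m.
ω = 0.537 rad/s, so P_max = T_max·ω = 9225 W.

9.22 kW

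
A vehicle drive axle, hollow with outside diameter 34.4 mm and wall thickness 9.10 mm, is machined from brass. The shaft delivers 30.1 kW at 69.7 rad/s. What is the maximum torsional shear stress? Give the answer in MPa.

ω = 69.7 rad/s, so T = P/ω = 30.1×10³ / 69.70 = 431.9 N·m.
J = π(d_o⁴ − d_i⁴)/32 = π(0.0344⁴ − 0.0162⁴)/32 = 1.307×10^-7 m⁴.
τ_max = T·r/J = 431.9 × 0.0172 / 1.307×10^-7 = 5.682×10^7 Pa.

56.8 MPa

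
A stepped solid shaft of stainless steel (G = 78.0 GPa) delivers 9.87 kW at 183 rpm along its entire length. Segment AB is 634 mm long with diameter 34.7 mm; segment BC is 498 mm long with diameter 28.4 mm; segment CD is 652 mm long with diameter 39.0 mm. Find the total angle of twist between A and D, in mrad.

ω = 2π·183/60 = 19.16 rad/s, so T = P/ω = 9.87×10³ / 19.16 = 515.0 N·m.
J_AB = π(0.0347)⁴/32 = 1.42×10^-7 m⁴; J_BC = π(0.0284)⁴/32 = 6.39×10^-8 m⁴; J_CD = π(0.0390)⁴/32 = 2.27×10^-7 m⁴.
θ = (T/G)·Σ L_i/J_i = (515.0/78.0×10⁹)·(0.634/1.42×10^-7 + 0.498/6.39×10^-8 + 0.652/2.27×10^-7) = 0.09985 rad.

99.9 mrad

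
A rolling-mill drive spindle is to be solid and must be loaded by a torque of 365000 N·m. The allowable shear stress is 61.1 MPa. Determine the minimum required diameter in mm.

312 mm

For a solid shaft τ_max = 16T/(πd³), so d = (16T/(π τ_allow))^(1/3) = (16·365000/(π·6.11×10^7))^(1/3) = 0.3122 m.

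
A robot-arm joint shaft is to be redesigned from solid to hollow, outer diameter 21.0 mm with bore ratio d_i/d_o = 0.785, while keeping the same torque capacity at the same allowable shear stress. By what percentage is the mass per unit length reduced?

47.2 %

Equal τ_max and T ⇒ the solid shaft needs d_s³ = d_o³(1−k⁴), so d_s = 21.0·(1−0.785⁴)^(1/3) = 17.91 mm.
Area ratio A_h/A_s = d_o²(1−k²)/d_s² = (1−k²)/(1−k⁴)^(2/3) = 0.5277.
Mass saving = 1 − 0.5277 = 47.2 %.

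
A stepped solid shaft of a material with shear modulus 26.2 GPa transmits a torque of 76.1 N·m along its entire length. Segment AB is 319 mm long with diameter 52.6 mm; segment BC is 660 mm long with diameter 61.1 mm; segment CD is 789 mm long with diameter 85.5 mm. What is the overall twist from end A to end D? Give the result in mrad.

3.07 mrad

J_AB = π(0.0526)⁴/32 = 7.52×10^-7 m⁴; J_BC = π(0.0611)⁴/32 = 1.37×10^-6 m⁴; J_CD = π(0.0855)⁴/32 = 5.25×10^-6 m⁴.
θ = (T/G)·Σ L_i/J_i = (76.10/26.2×10⁹)·(0.319/7.52×10^-7 + 0.660/1.37×10^-6 + 0.789/5.25×10^-6) = 3.071×10^-3 rad.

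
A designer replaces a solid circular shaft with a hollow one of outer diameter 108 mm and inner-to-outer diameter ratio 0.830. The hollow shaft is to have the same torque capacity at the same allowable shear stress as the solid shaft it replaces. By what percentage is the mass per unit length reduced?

52.2 %

Equal τ_max and T ⇒ the solid shaft needs d_s³ = d_o³(1−k⁴), so d_s = 108·(1−0.830⁴)^(1/3) = 87.15 mm.
Area ratio A_h/A_s = d_o²(1−k²)/d_s² = (1−k²)/(1−k⁴)^(2/3) = 0.4778.
Mass saving = 1 − 0.4778 = 52.2 %.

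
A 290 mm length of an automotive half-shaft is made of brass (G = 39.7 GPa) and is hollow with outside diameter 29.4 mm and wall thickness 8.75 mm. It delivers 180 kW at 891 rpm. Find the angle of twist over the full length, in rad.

ω = 2π·891/60 = 93.31 rad/s, so T = P/ω = 180×10³ / 93.31 = 1929 N·m.
J = π(d_o⁴ − d_i⁴)/32 = π(0.0294⁴ − 0.0119⁴)/32 = 7.138×10^-8 m⁴.
θ = T·L/(G·J) = 1929 × 0.290 / (39.7×10⁹ × 7.138×10^-8) = 0.1974 rad.

0.197 rad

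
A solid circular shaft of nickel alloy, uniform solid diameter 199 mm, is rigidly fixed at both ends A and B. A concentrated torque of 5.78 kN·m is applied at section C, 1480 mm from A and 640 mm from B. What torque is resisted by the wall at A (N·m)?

With uniform GJ and both ends fixed, compatibility θ_AC = θ_CB gives T_A·a = T_B·b, together with T_A + T_B = T₀.
T_A = T₀·b/(a+b) = 5780·640/2120 = 1745 N·m; T_B = 4035 N·m.

1740 N·m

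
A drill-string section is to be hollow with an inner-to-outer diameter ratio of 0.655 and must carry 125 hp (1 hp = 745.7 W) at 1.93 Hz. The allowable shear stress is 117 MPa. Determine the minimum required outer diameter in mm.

ω = 2π·1.93 = 12.13 rad/s, so T = P/ω = 125×745.7 / 12.13 = 7687 N·m.
For a hollow shaft with d_i/d_o = 0.655: τ_max = 16T/(π d_o³ (1−k⁴)), so d_o = [16T/(π τ_allow (1−k⁴))]^(1/3) = [16·7687/(π·1.17×10^8·0.8159)]^(1/3) = 0.07429 m.

74.3 mm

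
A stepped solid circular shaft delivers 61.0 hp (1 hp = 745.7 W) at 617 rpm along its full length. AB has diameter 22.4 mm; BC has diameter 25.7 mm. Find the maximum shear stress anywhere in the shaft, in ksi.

ω = 2π·617/60 = 64.61 rad/s, so T = P/ω = 61.0×745.7 / 64.61 = 704.0 N·m.
Under the same torque, τ_max = 16T/(πd³) is largest where d is smallest — segment AB (d = 22.4 mm).
τ_max = 16·704.0/(π·(0.0224)³) = 3.190×10^8 Pa.

46.3 ksi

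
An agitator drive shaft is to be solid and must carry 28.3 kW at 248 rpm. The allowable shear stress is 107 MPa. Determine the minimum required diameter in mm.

ω = 2π·248/60 = 25.97 rad/s, so T = P/ω = 28.3×10³ / 25.97 = 1090 N·m.
For a solid shaft τ_max = 16T/(πd³), so d = (16T/(π τ_allow))^(1/3) = (16·1090/(π·1.07×10^8))^(1/3) = 0.03729 m.

37.3 mm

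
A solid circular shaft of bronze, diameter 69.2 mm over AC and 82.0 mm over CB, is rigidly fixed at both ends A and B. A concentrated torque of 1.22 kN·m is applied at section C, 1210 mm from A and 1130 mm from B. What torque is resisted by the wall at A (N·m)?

392 N·m

Compatibility: T_A·a/J_AC = T_B·b/J_CB with T_A + T_B = T₀.
J_AC = 2.25×10^-6 m⁴, J_CB = 4.44×10^-6 m⁴, so T_A = T₀·(J_AC/a)/((J_AC/a)+(J_CB/b)) = 392.1 N·m, T_B = 827.9 N·m.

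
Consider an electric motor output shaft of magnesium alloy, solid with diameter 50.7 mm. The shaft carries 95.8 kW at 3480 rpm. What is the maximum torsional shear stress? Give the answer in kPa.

ω = 2π·3480/60 = 364.4 rad/s, so T = P/ω = 95.8×10³ / 364.4 = 262.9 N·m.
J = πd⁴/32 = π(0.0507)⁴/32 = 6.487×10^-7 m⁴.
τ_max = T·r/J = 262.9 × 0.0254 / 6.487×10^-7 = 1.027×10^7 Pa.

10300 kPa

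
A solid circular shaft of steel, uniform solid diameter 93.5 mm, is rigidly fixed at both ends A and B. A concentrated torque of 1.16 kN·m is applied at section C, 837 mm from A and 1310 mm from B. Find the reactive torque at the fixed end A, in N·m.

708 N·m

With uniform GJ and both ends fixed, compatibility θ_AC = θ_CB gives T_A·a = T_B·b, together with T_A + T_B = T₀.
T_A = T₀·b/(a+b) = 1160·1310/2147 = 707.8 N·m; T_B = 452.2 N·m.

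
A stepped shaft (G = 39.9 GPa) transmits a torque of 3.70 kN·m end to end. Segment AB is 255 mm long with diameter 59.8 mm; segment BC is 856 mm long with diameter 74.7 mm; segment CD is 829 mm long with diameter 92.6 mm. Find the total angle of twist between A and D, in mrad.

J_AB = π(0.0598)⁴/32 = 1.26×10^-6 m⁴; J_BC = π(0.0747)⁴/32 = 3.06×10^-6 m⁴; J_CD = π(0.0926)⁴/32 = 7.22×10^-6 m⁴.
θ = (T/G)·Σ L_i/J_i = (3700/39.9×10⁹)·(0.255/1.26×10^-6 + 0.856/3.06×10^-6 + 0.829/7.22×10^-6) = 0.05545 rad.

55.5 mrad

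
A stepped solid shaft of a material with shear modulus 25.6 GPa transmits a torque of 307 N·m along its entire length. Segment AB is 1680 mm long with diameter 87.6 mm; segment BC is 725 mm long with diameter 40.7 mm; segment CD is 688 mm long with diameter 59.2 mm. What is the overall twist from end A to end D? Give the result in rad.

0.0426 rad

J_AB = π(0.0876)⁴/32 = 5.78×10^-6 m⁴; J_BC = π(0.0407)⁴/32 = 2.69×10^-7 m⁴; J_CD = π(0.0592)⁴/32 = 1.21×10^-6 m⁴.
θ = (T/G)·Σ L_i/J_i = (307.0/25.6×10⁹)·(1.68/5.78×10^-6 + 0.725/2.69×10^-7 + 0.688/1.21×10^-6) = 0.04260 rad.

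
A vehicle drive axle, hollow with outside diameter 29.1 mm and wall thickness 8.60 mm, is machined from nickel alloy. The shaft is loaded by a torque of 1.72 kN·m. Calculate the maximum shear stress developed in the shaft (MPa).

366 MPa

J = π(d_o⁴ − d_i⁴)/32 = π(0.0291⁴ − 0.0119⁴)/32 = 6.843×10^-8 m⁴.
τ_max = T·r/J = 1720 × 0.0146 / 6.843×10^-8 = 3.657×10^8 Pa.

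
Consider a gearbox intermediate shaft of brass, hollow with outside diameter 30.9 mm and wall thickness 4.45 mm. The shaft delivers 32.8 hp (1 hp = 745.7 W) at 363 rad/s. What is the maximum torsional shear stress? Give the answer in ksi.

ω = 363 rad/s, so T = P/ω = 32.8×745.7 / 363.0 = 67.38 N·m.
J = π(d_o⁴ − d_i⁴)/32 = π(0.0309⁴ − 0.0220⁴)/32 = 6.650×10^-8 m⁴.
τ_max = T·r/J = 67.38 × 0.0154 / 6.650×10^-8 = 1.565×10^7 Pa.

2.27 ksi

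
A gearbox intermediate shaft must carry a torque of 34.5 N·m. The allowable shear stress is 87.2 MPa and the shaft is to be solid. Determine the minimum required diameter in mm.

12.6 mm

For a solid shaft τ_max = 16T/(πd³), so d = (16T/(π τ_allow))^(1/3) = (16·34.50/(π·8.72×10^7))^(1/3) = 0.01263 m.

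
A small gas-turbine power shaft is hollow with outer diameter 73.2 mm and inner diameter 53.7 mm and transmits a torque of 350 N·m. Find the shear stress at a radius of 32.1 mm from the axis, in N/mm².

J = π(d_o⁴ − d_i⁴)/32 = π(0.0732⁴ − 0.0537⁴)/32 = 2.002×10^-6 m⁴.
Shear stress varies linearly with radius: τ = T·r/J = 350.0 × 0.0321 / 2.002×10^-6 = 5.611×10^6 Pa.

5.61 N/mm²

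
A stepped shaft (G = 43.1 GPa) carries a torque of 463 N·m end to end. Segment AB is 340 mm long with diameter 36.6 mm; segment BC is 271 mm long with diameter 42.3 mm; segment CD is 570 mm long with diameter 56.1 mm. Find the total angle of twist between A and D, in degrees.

J_AB = π(0.0366)⁴/32 = 1.76×10^-7 m⁴; J_BC = π(0.0423)⁴/32 = 3.14×10^-7 m⁴; J_CD = π(0.0561)⁴/32 = 9.72×10^-7 m⁴.
θ = (T/G)·Σ L_i/J_i = (463.0/43.1×10⁹)·(0.340/1.76×10^-7 + 0.271/3.14×10^-7 + 0.570/9.72×10^-7) = 0.03629 rad.

2.08°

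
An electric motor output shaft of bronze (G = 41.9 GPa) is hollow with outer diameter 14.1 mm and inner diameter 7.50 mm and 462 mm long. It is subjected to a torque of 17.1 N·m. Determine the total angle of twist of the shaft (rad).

0.0528 rad

J = π(d_o⁴ − d_i⁴)/32 = π(0.0141⁴ − 0.00750⁴)/32 = 3.570×10^-9 m⁴.
θ = T·L/(G·J) = 17.10 × 0.462 / (41.9×10⁹ × 3.570×10^-9) = 0.05282 rad.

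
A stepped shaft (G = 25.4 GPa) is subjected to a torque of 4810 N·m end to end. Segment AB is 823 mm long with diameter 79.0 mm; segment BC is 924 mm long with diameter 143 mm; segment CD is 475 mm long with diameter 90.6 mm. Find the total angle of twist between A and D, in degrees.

3.36°

J_AB = π(0.0790)⁴/32 = 3.82×10^-6 m⁴; J_BC = π(0.143)⁴/32 = 4.11×10^-5 m⁴; J_CD = π(0.0906)⁴/32 = 6.61×10^-6 m⁴.
θ = (T/G)·Σ L_i/J_i = (4810/25.4×10⁹)·(0.823/3.82×10^-6 + 0.924/4.11×10^-5 + 0.475/6.61×10^-6) = 0.05862 rad.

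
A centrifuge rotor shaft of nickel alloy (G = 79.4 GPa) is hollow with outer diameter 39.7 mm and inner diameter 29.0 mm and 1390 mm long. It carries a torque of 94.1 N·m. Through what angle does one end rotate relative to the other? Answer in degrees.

J = π(d_o⁴ − d_i⁴)/32 = π(0.0397⁴ − 0.0290⁴)/32 = 1.744×10^-7 m⁴.
θ = T·L/(G·J) = 94.10 × 1.39 / (79.4×10⁹ × 1.744×10^-7) = 9.444×10^-3 rad.

0.541°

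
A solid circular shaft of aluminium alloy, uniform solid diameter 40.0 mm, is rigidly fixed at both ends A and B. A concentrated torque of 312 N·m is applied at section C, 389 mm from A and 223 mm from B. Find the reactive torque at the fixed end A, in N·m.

114 N·m

With uniform GJ and both ends fixed, compatibility θ_AC = θ_CB gives T_A·a = T_B·b, together with T_A + T_B = T₀.
T_A = T₀·b/(a+b) = 312.0·223/612.0 = 113.7 N·m; T_B = 198.3 N·m.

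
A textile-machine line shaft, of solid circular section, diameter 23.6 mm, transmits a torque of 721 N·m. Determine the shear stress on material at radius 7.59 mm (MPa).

J = πd⁴/32 = π(0.0236)⁴/32 = 3.045×10^-8 m⁴.
Shear stress varies linearly with radius: τ = T·r/J = 721.0 × 0.00759 / 3.045×10^-8 = 1.797×10^8 Pa.

180 MPa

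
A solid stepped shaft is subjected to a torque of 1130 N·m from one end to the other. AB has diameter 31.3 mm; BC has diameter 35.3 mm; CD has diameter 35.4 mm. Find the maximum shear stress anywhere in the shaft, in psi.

Under the same torque, τ_max = 16T/(πd³) is largest where d is smallest — segment AB (d = 31.3 mm).
τ_max = 16·1130/(π·(0.0313)³) = 1.877×10^8 Pa.

27200 psi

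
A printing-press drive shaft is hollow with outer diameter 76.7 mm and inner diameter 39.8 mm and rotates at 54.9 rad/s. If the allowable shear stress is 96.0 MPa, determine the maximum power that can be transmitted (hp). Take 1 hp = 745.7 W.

J = π(d_o⁴ − d_i⁴)/32 = π(0.0767⁴ − 0.0398⁴)/32 = 3.151×10^-6 m⁴.
T_max = τ_allow·J/r = 9.60×10^7 × 3.151×10^-6 / 0.0384 = 7889 N·m.
ω = 54.9 rad/s, so P_max = T_max·ω = 4.331×10^5 W.

581 hp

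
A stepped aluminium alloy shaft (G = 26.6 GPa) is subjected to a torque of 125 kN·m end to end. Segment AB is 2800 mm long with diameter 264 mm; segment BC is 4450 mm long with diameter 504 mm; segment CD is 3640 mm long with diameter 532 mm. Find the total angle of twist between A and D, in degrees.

1.89°

J_AB = π(0.264)⁴/32 = 4.77×10^-4 m⁴; J_BC = π(0.504)⁴/32 = 6.33×10^-3 m⁴; J_CD = π(0.532)⁴/32 = 7.86×10^-3 m⁴.
θ = (T/G)·Σ L_i/J_i = (125000/26.6×10⁹)·(2.80/4.77×10^-4 + 4.45/6.33×10^-3 + 3.64/7.86×10^-3) = 0.03307 rad.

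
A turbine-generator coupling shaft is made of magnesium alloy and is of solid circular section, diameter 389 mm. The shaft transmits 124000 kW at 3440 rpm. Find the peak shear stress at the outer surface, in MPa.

ω = 2π·3440/60 = 360.2 rad/s, so T = P/ω = 124000×10³ / 360.2 = 344200 N·m.
J = πd⁴/32 = π(0.389)⁴/32 = 2.248×10^-3 m⁴.
τ_max = T·r/J = 344200 × 0.195 / 2.248×10^-3 = 2.978×10^7 Pa.

29.8 MPa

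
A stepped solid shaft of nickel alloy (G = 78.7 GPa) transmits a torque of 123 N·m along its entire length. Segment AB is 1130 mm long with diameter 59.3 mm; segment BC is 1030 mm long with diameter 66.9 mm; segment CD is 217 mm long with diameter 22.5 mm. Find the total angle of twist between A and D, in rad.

0.0158 rad

J_AB = π(0.0593)⁴/32 = 1.21×10^-6 m⁴; J_BC = π(0.0669)⁴/32 = 1.97×10^-6 m⁴; J_CD = π(0.0225)⁴/32 = 2.52×10^-8 m⁴.
θ = (T/G)·Σ L_i/J_i = (123.0/78.7×10⁹)·(1.13/1.21×10^-6 + 1.03/1.97×10^-6 + 0.217/2.52×10^-8) = 0.01575 rad.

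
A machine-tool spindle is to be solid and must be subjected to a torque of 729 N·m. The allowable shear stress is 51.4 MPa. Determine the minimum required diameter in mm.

41.6 mm

For a solid shaft τ_max = 16T/(πd³), so d = (16T/(π τ_allow))^(1/3) = (16·729.0/(π·5.14×10^7))^(1/3) = 0.04165 m.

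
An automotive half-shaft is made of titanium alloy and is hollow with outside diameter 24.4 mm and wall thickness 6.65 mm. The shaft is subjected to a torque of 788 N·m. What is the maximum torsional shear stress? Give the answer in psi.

41900 psi

J = π(d_o⁴ − d_i⁴)/32 = π(0.0244⁴ − 0.0111⁴)/32 = 3.331×10^-8 m⁴.
τ_max = T·r/J = 788.0 × 0.0122 / 3.331×10^-8 = 2.886×10^8 Pa.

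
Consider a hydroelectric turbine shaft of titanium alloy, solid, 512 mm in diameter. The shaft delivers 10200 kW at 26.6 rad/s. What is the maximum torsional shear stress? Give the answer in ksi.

ω = 26.6 rad/s, so T = P/ω = 10200×10³ / 26.60 = 383500 N·m.
J = πd⁴/32 = π(0.512)⁴/32 = 6.747×10^-3 m⁴.
τ_max = T·r/J = 383500 × 0.256 / 6.747×10^-3 = 1.455×10^7 Pa.

2.11 ksi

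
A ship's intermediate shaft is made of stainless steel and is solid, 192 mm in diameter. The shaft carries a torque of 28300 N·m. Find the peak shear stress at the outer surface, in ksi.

J = πd⁴/32 = π(0.192)⁴/32 = 1.334×10^-4 m⁴.
τ_max = T·r/J = 28300 × 0.0960 / 1.334×10^-4 = 2.036×10^7 Pa.

2.95 ksi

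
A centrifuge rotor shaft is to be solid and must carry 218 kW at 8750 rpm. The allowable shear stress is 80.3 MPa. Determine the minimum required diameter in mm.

ω = 2π·8750/60 = 916.3 rad/s, so T = P/ω = 218×10³ / 916.3 = 237.9 N·m.
For a solid shaft τ_max = 16T/(πd³), so d = (16T/(π τ_allow))^(1/3) = (16·237.9/(π·8.03×10^7))^(1/3) = 0.02471 m.

24.7 mm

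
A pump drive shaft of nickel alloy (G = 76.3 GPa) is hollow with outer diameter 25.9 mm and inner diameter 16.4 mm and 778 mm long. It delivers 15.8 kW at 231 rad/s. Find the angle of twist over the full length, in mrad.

18.8 mrad

ω = 231 rad/s, so T = P/ω = 15.8×10³ / 231.0 = 68.40 N·m.
J = π(d_o⁴ − d_i⁴)/32 = π(0.0259⁴ − 0.0164⁴)/32 = 3.708×10^-8 m⁴.
θ = T·L/(G·J) = 68.40 × 0.778 / (76.3×10⁹ × 3.708×10^-8) = 0.01881 rad.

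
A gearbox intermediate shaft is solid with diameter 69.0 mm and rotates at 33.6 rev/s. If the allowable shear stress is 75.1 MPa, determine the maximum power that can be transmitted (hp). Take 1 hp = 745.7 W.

1370 hp

J = πd⁴/32 = π(0.0690)⁴/32 = 2.225×10^-6 m⁴.
T_max = τ_allow·J/r = 7.51×10^7 × 2.225×10^-6 / 0.0345 = 4844 N·m.
ω = 2π·33.6 = 211.1 rad/s, so P_max = T_max·ω = 1.023×10^6 W.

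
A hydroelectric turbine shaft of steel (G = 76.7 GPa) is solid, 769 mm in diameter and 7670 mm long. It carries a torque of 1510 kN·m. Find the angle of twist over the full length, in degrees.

J = πd⁴/32 = π(0.769)⁴/32 = 0.03433 m⁴.
θ = T·L/(G·J) = 1.510e6 × 7.67 / (76.7×10⁹ × 0.03433) = 4.398×10^-3 rad.

0.252°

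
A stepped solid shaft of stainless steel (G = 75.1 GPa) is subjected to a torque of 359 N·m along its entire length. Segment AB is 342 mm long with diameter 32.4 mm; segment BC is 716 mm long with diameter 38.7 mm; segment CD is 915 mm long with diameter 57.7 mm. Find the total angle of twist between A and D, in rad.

J_AB = π(0.0324)⁴/32 = 1.08×10^-7 m⁴; J_BC = π(0.0387)⁴/32 = 2.20×10^-7 m⁴; J_CD = π(0.0577)⁴/32 = 1.09×10^-6 m⁴.
θ = (T/G)·Σ L_i/J_i = (359.0/75.1×10⁹)·(0.342/1.08×10^-7 + 0.716/2.20×10^-7 + 0.915/1.09×10^-6) = 0.03467 rad.

0.0347 rad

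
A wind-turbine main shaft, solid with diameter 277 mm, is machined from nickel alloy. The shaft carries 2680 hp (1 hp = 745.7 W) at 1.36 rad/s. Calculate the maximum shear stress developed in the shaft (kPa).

ω = 1.36 rad/s, so T = P/ω = 2680×745.7 / 1.360 = 1.469e6 N·m.
J = πd⁴/32 = π(0.277)⁴/32 = 5.780×10^-4 m⁴.
τ_max = T·r/J = 1.469e6 × 0.139 / 5.780×10^-4 = 3.521×10^8 Pa.

352000 kPa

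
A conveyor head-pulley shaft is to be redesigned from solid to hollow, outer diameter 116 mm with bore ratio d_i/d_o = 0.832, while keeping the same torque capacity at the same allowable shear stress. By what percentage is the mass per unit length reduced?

Equal τ_max and T ⇒ the solid shaft needs d_s³ = d_o³(1−k⁴), so d_s = 116·(1−0.832⁴)^(1/3) = 93.33 mm.
Area ratio A_h/A_s = d_o²(1−k²)/d_s² = (1−k²)/(1−k⁴)^(2/3) = 0.4755.
Mass saving = 1 − 0.4755 = 52.5 %.

52.5 %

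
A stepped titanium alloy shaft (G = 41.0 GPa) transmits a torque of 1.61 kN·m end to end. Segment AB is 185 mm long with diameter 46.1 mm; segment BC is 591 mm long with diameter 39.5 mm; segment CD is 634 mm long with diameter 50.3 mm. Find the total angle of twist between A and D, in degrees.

J_AB = π(0.0461)⁴/32 = 4.43×10^-7 m⁴; J_BC = π(0.0395)⁴/32 = 2.39×10^-7 m⁴; J_CD = π(0.0503)⁴/32 = 6.28×10^-7 m⁴.
θ = (T/G)·Σ L_i/J_i = (1610/41.0×10⁹)·(0.185/4.43×10^-7 + 0.591/2.39×10^-7 + 0.634/6.28×10^-7) = 0.1531 rad.

8.77°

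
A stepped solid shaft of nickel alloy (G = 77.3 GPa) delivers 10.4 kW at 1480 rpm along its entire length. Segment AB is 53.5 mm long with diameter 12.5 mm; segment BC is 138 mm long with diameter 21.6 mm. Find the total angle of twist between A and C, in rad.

0.0250 rad

ω = 2π·1480/60 = 155.0 rad/s, so T = P/ω = 10.4×10³ / 155.0 = 67.10 N·m.
J_AB = π(0.0125)⁴/32 = 2.40×10^-9 m⁴; J_BC = π(0.0216)⁴/32 = 2.14×10^-8 m⁴.
θ = (T/G)·Σ L_i/J_i = (67.10/77.3×10⁹)·(0.0535/2.40×10^-9 + 0.138/2.14×10^-8) = 0.02498 rad.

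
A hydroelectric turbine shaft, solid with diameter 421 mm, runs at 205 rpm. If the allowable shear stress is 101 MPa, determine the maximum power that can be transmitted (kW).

J = πd⁴/32 = π(0.421)⁴/32 = 3.084×10^-3 m⁴.
T_max = τ_allow·J/r = 1.01×10^8 × 3.084×10^-3 / 0.210 = 1.480e6 N·m.
ω = 2π·205/60 = 21.47 rad/s, so P_max = T_max·ω = 3.177×10^7 W.

31800 kW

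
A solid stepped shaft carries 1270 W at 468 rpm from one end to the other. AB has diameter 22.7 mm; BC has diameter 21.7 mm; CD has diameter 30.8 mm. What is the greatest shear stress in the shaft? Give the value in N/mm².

ω = 2π·468/60 = 49.01 rad/s, so T = P/ω = 1270 / 49.01 = 25.91 N·m.
Under the same torque, τ_max = 16T/(πd³) is largest where d is smallest — segment BC (d = 21.7 mm).
τ_max = 16·25.91/(π·(0.0217)³) = 1.292×10^7 Pa.

12.9 N/mm²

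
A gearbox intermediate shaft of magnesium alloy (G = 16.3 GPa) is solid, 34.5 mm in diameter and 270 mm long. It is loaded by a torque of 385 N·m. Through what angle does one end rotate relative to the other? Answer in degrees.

J = πd⁴/32 = π(0.0345)⁴/32 = 1.391×10^-7 m⁴.
θ = T·L/(G·J) = 385.0 × 0.270 / (16.3×10⁹ × 1.391×10^-7) = 0.04585 rad.

2.63°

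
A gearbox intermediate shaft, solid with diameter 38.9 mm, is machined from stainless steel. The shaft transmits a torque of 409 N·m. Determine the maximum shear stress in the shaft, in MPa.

J = πd⁴/32 = π(0.0389)⁴/32 = 2.248×10^-7 m⁴.
τ_max = T·r/J = 409.0 × 0.0194 / 2.248×10^-7 = 3.539×10^7 Pa.

35.4 MPa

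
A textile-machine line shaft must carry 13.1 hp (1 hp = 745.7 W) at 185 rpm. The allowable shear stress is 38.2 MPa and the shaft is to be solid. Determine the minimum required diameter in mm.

40.7 mm

ω = 2π·185/60 = 19.37 rad/s, so T = P/ω = 13.1×745.7 / 19.37 = 504.2 N·m.
For a solid shaft τ_max = 16T/(πd³), so d = (16T/(π τ_allow))^(1/3) = (16·504.2/(π·3.82×10^7))^(1/3) = 0.04066 m.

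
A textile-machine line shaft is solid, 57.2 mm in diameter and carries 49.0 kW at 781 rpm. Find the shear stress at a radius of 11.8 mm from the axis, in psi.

976 psi

ω = 2π·781/60 = 81.79 rad/s, so T = P/ω = 49.0×10³ / 81.79 = 599.1 N·m.
J = πd⁴/32 = π(0.0572)⁴/32 = 1.051×10^-6 m⁴.
Shear stress varies linearly with radius: τ = T·r/J = 599.1 × 0.0118 / 1.051×10^-6 = 6.727×10^6 Pa.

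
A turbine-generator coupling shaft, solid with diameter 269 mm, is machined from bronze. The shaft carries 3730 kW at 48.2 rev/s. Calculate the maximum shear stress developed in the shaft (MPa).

ω = 2π·48.2 = 302.8 rad/s, so T = P/ω = 3730×10³ / 302.8 = 12320 N·m.
J = πd⁴/32 = π(0.269)⁴/32 = 5.141×10^-4 m⁴.
τ_max = T·r/J = 12320 × 0.135 / 5.141×10^-4 = 3.223×10^6 Pa.

3.22 MPa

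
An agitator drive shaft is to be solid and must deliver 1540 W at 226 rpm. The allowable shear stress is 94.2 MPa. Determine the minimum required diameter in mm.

ω = 2π·226/60 = 23.67 rad/s, so T = P/ω = 1540 / 23.67 = 65.07 N·m.
For a solid shaft τ_max = 16T/(πd³), so d = (16T/(π τ_allow))^(1/3) = (16·65.07/(π·9.42×10^7))^(1/3) = 0.01521 m.

15.2 mm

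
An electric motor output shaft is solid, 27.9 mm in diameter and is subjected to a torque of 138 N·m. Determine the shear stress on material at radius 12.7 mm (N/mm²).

29.5 N/mm²

J = πd⁴/32 = π(0.0279)⁴/32 = 5.949×10^-8 m⁴.
Shear stress varies linearly with radius: τ = T·r/J = 138.0 × 0.0127 / 5.949×10^-8 = 2.946×10^7 Pa.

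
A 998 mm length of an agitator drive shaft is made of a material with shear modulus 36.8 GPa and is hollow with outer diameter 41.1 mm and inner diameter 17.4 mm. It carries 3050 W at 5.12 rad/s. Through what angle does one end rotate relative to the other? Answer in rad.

0.0596 rad

ω = 5.12 rad/s, so T = P/ω = 3050 / 5.120 = 595.7 N·m.
J = π(d_o⁴ − d_i⁴)/32 = π(0.0411⁴ − 0.0174⁴)/32 = 2.711×10^-7 m⁴.
θ = T·L/(G·J) = 595.7 × 0.998 / (36.8×10⁹ × 2.711×10^-7) = 0.05958 rad.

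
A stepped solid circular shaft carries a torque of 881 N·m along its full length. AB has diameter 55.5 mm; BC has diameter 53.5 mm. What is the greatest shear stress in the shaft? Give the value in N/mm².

29.3 N/mm²

Under the same torque, τ_max = 16T/(πd³) is largest where d is smallest — segment BC (d = 53.5 mm).
τ_max = 16·881.0/(π·(0.0535)³) = 2.930×10^7 Pa.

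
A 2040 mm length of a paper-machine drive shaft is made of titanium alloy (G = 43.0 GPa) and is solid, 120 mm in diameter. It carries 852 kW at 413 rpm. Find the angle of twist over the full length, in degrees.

2.63°

ω = 2π·413/60 = 43.25 rad/s, so T = P/ω = 852×10³ / 43.25 = 19700 N·m.
J = πd⁴/32 = π(0.120)⁴/32 = 2.036×10^-5 m⁴.
θ = T·L/(G·J) = 19700 × 2.04 / (43.0×10⁹ × 2.036×10^-5) = 0.04591 rad.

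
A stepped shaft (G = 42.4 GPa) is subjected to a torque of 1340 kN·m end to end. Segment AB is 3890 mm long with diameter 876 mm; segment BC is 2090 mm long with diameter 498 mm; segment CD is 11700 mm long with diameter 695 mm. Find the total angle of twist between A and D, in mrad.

29.2 mrad

J_AB = π(0.876)⁴/32 = 0.0578 m⁴; J_BC = π(0.498)⁴/32 = 6.04×10^-3 m⁴; J_CD = π(0.695)⁴/32 = 0.0229 m⁴.
θ = (T/G)·Σ L_i/J_i = (1.340e6/42.4×10⁹)·(3.89/0.0578 + 2.09/6.04×10^-3 + 11.7/0.0229) = 0.02921 rad.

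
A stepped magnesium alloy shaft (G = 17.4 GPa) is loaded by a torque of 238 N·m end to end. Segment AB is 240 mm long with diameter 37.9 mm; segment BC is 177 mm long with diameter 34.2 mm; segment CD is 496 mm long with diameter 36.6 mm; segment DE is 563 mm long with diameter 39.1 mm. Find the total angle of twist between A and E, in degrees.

J_AB = π(0.0379)⁴/32 = 2.03×10^-7 m⁴; J_BC = π(0.0342)⁴/32 = 1.34×10^-7 m⁴; J_CD = π(0.0366)⁴/32 = 1.76×10^-7 m⁴; J_DE = π(0.0391)⁴/32 = 2.29×10^-7 m⁴.
θ = (T/G)·Σ L_i/J_i = (238.0/17.4×10⁹)·(0.240/2.03×10^-7 + 0.177/1.34×10^-7 + 0.496/1.76×10^-7 + 0.563/2.29×10^-7) = 0.1063 rad.

6.09°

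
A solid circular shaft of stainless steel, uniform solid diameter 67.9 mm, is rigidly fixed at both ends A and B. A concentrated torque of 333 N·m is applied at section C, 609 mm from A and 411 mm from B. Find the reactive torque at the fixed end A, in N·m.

With uniform GJ and both ends fixed, compatibility θ_AC = θ_CB gives T_A·a = T_B·b, together with T_A + T_B = T₀.
T_A = T₀·b/(a+b) = 333.0·411/1020 = 134.2 N·m; T_B = 198.8 N·m.

134 N·m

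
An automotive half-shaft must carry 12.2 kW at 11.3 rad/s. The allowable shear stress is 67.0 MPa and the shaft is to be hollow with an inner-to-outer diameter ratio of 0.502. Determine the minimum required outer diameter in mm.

ω = 11.3 rad/s, so T = P/ω = 12.2×10³ / 11.30 = 1080 N·m.
For a hollow shaft with d_i/d_o = 0.502: τ_max = 16T/(π d_o³ (1−k⁴)), so d_o = [16T/(π τ_allow (1−k⁴))]^(1/3) = [16·1080/(π·6.70×10^7·0.9365)]^(1/3) = 0.04442 m.

44.4 mm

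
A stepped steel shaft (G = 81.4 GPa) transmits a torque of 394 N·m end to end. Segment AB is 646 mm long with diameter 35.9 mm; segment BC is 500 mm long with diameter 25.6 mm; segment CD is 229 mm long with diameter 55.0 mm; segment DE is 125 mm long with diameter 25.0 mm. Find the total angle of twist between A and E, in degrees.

5.36°

J_AB = π(0.0359)⁴/32 = 1.63×10^-7 m⁴; J_BC = π(0.0256)⁴/32 = 4.22×10^-8 m⁴; J_CD = π(0.0550)⁴/32 = 8.98×10^-7 m⁴; J_DE = π(0.0250)⁴/32 = 3.83×10^-8 m⁴.
θ = (T/G)·Σ L_i/J_i = (394.0/81.4×10⁹)·(0.646/1.63×10^-7 + 0.500/4.22×10^-8 + 0.229/8.98×10^-7 + 0.125/3.83×10^-8) = 0.09358 rad.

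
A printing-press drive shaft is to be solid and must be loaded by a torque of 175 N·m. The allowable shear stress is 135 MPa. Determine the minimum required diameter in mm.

18.8 mm

For a solid shaft τ_max = 16T/(πd³), so d = (16T/(π τ_allow))^(1/3) = (16·175.0/(π·1.35×10^8))^(1/3) = 0.01876 m.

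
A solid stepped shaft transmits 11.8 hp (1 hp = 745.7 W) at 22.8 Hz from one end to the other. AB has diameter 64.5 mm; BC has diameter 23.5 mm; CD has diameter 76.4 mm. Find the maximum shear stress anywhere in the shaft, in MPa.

24.1 MPa

ω = 2π·22.8 = 143.3 rad/s, so T = P/ω = 11.8×745.7 / 143.3 = 61.42 N·m.
Under the same torque, τ_max = 16T/(πd³) is largest where d is smallest — segment BC (d = 23.5 mm).
τ_max = 16·61.42/(π·(0.0235)³) = 2.410×10^7 Pa.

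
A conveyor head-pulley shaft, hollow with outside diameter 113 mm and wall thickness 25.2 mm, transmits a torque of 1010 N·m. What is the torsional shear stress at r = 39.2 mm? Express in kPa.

2730 kPa

J = π(d_o⁴ − d_i⁴)/32 = π(0.113⁴ − 0.0626⁴)/32 = 1.450×10^-5 m⁴.
Shear stress varies linearly with radius: τ = T·r/J = 1010 × 0.0392 / 1.450×10^-5 = 2.731×10^6 Pa.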